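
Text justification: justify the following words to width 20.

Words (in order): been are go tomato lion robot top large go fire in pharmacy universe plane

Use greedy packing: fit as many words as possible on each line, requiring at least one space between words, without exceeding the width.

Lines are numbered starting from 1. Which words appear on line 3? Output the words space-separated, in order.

Answer: go fire in pharmacy

Derivation:
Line 1: ['been', 'are', 'go', 'tomato'] (min_width=18, slack=2)
Line 2: ['lion', 'robot', 'top', 'large'] (min_width=20, slack=0)
Line 3: ['go', 'fire', 'in', 'pharmacy'] (min_width=19, slack=1)
Line 4: ['universe', 'plane'] (min_width=14, slack=6)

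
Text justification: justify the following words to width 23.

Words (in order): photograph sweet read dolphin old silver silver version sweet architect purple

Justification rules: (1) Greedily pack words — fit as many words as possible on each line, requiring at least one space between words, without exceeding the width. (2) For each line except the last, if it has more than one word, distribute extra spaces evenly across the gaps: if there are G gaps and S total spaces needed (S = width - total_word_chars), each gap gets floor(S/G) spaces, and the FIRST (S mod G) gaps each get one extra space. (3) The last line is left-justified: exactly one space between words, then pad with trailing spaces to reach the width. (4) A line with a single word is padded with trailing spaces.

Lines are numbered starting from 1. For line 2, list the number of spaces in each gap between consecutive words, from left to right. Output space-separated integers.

Answer: 4 3

Derivation:
Line 1: ['photograph', 'sweet', 'read'] (min_width=21, slack=2)
Line 2: ['dolphin', 'old', 'silver'] (min_width=18, slack=5)
Line 3: ['silver', 'version', 'sweet'] (min_width=20, slack=3)
Line 4: ['architect', 'purple'] (min_width=16, slack=7)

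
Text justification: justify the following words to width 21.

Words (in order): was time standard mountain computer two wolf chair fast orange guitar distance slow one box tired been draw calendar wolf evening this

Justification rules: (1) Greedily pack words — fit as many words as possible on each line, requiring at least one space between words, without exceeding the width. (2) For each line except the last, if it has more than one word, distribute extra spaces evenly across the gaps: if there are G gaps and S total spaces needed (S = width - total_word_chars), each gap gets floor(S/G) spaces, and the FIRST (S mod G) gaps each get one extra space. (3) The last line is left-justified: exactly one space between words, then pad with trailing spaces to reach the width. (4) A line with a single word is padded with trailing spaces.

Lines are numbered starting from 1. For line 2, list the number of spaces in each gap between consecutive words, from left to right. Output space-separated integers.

Answer: 1 1

Derivation:
Line 1: ['was', 'time', 'standard'] (min_width=17, slack=4)
Line 2: ['mountain', 'computer', 'two'] (min_width=21, slack=0)
Line 3: ['wolf', 'chair', 'fast'] (min_width=15, slack=6)
Line 4: ['orange', 'guitar'] (min_width=13, slack=8)
Line 5: ['distance', 'slow', 'one', 'box'] (min_width=21, slack=0)
Line 6: ['tired', 'been', 'draw'] (min_width=15, slack=6)
Line 7: ['calendar', 'wolf', 'evening'] (min_width=21, slack=0)
Line 8: ['this'] (min_width=4, slack=17)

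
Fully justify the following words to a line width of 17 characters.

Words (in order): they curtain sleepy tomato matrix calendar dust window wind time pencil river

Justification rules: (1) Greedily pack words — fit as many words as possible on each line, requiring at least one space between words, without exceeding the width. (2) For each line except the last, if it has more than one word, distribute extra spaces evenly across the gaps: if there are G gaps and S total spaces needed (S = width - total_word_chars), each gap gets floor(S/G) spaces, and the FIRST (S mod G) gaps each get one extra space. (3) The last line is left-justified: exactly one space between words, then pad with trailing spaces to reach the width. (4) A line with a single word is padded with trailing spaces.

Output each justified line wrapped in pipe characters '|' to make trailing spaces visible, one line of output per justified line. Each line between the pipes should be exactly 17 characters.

Line 1: ['they', 'curtain'] (min_width=12, slack=5)
Line 2: ['sleepy', 'tomato'] (min_width=13, slack=4)
Line 3: ['matrix', 'calendar'] (min_width=15, slack=2)
Line 4: ['dust', 'window', 'wind'] (min_width=16, slack=1)
Line 5: ['time', 'pencil', 'river'] (min_width=17, slack=0)

Answer: |they      curtain|
|sleepy     tomato|
|matrix   calendar|
|dust  window wind|
|time pencil river|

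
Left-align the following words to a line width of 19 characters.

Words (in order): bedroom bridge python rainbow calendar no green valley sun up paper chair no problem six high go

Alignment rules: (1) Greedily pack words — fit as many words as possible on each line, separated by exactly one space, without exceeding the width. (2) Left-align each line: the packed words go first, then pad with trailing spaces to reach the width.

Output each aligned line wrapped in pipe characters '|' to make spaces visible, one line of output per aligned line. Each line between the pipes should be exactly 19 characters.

Answer: |bedroom bridge     |
|python rainbow     |
|calendar no green  |
|valley sun up paper|
|chair no problem   |
|six high go        |

Derivation:
Line 1: ['bedroom', 'bridge'] (min_width=14, slack=5)
Line 2: ['python', 'rainbow'] (min_width=14, slack=5)
Line 3: ['calendar', 'no', 'green'] (min_width=17, slack=2)
Line 4: ['valley', 'sun', 'up', 'paper'] (min_width=19, slack=0)
Line 5: ['chair', 'no', 'problem'] (min_width=16, slack=3)
Line 6: ['six', 'high', 'go'] (min_width=11, slack=8)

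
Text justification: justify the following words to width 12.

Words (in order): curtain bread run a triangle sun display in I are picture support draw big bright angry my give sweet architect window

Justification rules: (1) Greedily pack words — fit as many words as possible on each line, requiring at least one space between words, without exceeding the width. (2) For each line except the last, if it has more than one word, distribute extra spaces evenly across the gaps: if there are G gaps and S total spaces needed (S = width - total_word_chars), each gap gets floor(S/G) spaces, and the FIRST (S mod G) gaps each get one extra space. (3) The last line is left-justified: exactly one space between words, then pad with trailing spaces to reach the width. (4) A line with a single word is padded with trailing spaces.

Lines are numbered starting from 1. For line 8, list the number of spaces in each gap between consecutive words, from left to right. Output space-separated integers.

Line 1: ['curtain'] (min_width=7, slack=5)
Line 2: ['bread', 'run', 'a'] (min_width=11, slack=1)
Line 3: ['triangle', 'sun'] (min_width=12, slack=0)
Line 4: ['display', 'in', 'I'] (min_width=12, slack=0)
Line 5: ['are', 'picture'] (min_width=11, slack=1)
Line 6: ['support', 'draw'] (min_width=12, slack=0)
Line 7: ['big', 'bright'] (min_width=10, slack=2)
Line 8: ['angry', 'my'] (min_width=8, slack=4)
Line 9: ['give', 'sweet'] (min_width=10, slack=2)
Line 10: ['architect'] (min_width=9, slack=3)
Line 11: ['window'] (min_width=6, slack=6)

Answer: 5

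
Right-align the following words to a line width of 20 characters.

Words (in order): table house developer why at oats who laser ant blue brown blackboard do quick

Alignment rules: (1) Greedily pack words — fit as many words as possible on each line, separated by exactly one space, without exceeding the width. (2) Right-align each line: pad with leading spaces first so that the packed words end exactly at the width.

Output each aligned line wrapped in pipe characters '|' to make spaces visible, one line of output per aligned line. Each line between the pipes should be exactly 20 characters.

Answer: |         table house|
|    developer why at|
|  oats who laser ant|
|          blue brown|
| blackboard do quick|

Derivation:
Line 1: ['table', 'house'] (min_width=11, slack=9)
Line 2: ['developer', 'why', 'at'] (min_width=16, slack=4)
Line 3: ['oats', 'who', 'laser', 'ant'] (min_width=18, slack=2)
Line 4: ['blue', 'brown'] (min_width=10, slack=10)
Line 5: ['blackboard', 'do', 'quick'] (min_width=19, slack=1)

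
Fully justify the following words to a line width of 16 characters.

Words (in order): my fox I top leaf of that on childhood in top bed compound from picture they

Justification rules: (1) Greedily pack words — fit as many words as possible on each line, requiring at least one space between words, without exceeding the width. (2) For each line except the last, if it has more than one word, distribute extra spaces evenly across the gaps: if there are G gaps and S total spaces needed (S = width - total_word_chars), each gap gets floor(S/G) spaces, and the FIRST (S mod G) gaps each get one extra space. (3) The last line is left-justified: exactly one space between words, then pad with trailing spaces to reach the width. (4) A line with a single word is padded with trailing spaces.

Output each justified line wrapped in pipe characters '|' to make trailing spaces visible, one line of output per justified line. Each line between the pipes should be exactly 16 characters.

Answer: |my   fox  I  top|
|leaf  of that on|
|childhood in top|
|bed     compound|
|from     picture|
|they            |

Derivation:
Line 1: ['my', 'fox', 'I', 'top'] (min_width=12, slack=4)
Line 2: ['leaf', 'of', 'that', 'on'] (min_width=15, slack=1)
Line 3: ['childhood', 'in', 'top'] (min_width=16, slack=0)
Line 4: ['bed', 'compound'] (min_width=12, slack=4)
Line 5: ['from', 'picture'] (min_width=12, slack=4)
Line 6: ['they'] (min_width=4, slack=12)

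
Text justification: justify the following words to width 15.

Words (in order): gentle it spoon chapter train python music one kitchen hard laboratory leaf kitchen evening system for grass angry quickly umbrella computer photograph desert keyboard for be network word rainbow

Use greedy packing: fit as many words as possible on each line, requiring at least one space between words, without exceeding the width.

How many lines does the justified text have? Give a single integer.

Line 1: ['gentle', 'it', 'spoon'] (min_width=15, slack=0)
Line 2: ['chapter', 'train'] (min_width=13, slack=2)
Line 3: ['python', 'music'] (min_width=12, slack=3)
Line 4: ['one', 'kitchen'] (min_width=11, slack=4)
Line 5: ['hard', 'laboratory'] (min_width=15, slack=0)
Line 6: ['leaf', 'kitchen'] (min_width=12, slack=3)
Line 7: ['evening', 'system'] (min_width=14, slack=1)
Line 8: ['for', 'grass', 'angry'] (min_width=15, slack=0)
Line 9: ['quickly'] (min_width=7, slack=8)
Line 10: ['umbrella'] (min_width=8, slack=7)
Line 11: ['computer'] (min_width=8, slack=7)
Line 12: ['photograph'] (min_width=10, slack=5)
Line 13: ['desert', 'keyboard'] (min_width=15, slack=0)
Line 14: ['for', 'be', 'network'] (min_width=14, slack=1)
Line 15: ['word', 'rainbow'] (min_width=12, slack=3)
Total lines: 15

Answer: 15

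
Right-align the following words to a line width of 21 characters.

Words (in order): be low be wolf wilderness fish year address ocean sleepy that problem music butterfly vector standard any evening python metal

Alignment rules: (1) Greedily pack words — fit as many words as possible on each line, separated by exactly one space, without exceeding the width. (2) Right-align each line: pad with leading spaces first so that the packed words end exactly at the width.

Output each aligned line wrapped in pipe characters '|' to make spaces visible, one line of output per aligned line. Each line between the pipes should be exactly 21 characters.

Answer: |       be low be wolf|
| wilderness fish year|
| address ocean sleepy|
|   that problem music|
|     butterfly vector|
| standard any evening|
|         python metal|

Derivation:
Line 1: ['be', 'low', 'be', 'wolf'] (min_width=14, slack=7)
Line 2: ['wilderness', 'fish', 'year'] (min_width=20, slack=1)
Line 3: ['address', 'ocean', 'sleepy'] (min_width=20, slack=1)
Line 4: ['that', 'problem', 'music'] (min_width=18, slack=3)
Line 5: ['butterfly', 'vector'] (min_width=16, slack=5)
Line 6: ['standard', 'any', 'evening'] (min_width=20, slack=1)
Line 7: ['python', 'metal'] (min_width=12, slack=9)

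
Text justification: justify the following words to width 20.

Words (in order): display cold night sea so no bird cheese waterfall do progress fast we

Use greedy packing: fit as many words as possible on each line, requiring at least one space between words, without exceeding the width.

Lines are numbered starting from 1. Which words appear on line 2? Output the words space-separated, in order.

Line 1: ['display', 'cold', 'night'] (min_width=18, slack=2)
Line 2: ['sea', 'so', 'no', 'bird'] (min_width=14, slack=6)
Line 3: ['cheese', 'waterfall', 'do'] (min_width=19, slack=1)
Line 4: ['progress', 'fast', 'we'] (min_width=16, slack=4)

Answer: sea so no bird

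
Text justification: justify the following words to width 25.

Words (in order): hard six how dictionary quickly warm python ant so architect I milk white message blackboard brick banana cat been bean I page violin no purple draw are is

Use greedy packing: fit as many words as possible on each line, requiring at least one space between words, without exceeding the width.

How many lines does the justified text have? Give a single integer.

Answer: 7

Derivation:
Line 1: ['hard', 'six', 'how', 'dictionary'] (min_width=23, slack=2)
Line 2: ['quickly', 'warm', 'python', 'ant'] (min_width=23, slack=2)
Line 3: ['so', 'architect', 'I', 'milk', 'white'] (min_width=25, slack=0)
Line 4: ['message', 'blackboard', 'brick'] (min_width=24, slack=1)
Line 5: ['banana', 'cat', 'been', 'bean', 'I'] (min_width=22, slack=3)
Line 6: ['page', 'violin', 'no', 'purple'] (min_width=21, slack=4)
Line 7: ['draw', 'are', 'is'] (min_width=11, slack=14)
Total lines: 7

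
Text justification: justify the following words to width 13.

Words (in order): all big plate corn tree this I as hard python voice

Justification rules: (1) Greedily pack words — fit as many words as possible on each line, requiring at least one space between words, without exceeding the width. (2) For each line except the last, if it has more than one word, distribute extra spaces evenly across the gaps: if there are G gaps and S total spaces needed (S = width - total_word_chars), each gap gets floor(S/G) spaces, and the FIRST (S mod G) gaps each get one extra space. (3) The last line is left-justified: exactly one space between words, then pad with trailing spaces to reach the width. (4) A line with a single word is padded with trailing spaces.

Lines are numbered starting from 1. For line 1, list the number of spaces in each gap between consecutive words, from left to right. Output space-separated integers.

Answer: 1 1

Derivation:
Line 1: ['all', 'big', 'plate'] (min_width=13, slack=0)
Line 2: ['corn', 'tree'] (min_width=9, slack=4)
Line 3: ['this', 'I', 'as'] (min_width=9, slack=4)
Line 4: ['hard', 'python'] (min_width=11, slack=2)
Line 5: ['voice'] (min_width=5, slack=8)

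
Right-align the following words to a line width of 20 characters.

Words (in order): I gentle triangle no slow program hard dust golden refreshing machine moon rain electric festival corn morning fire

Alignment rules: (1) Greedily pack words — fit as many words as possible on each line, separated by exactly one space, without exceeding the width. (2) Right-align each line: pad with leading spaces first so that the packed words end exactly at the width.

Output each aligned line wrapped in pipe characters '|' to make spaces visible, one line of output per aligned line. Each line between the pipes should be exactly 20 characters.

Line 1: ['I', 'gentle', 'triangle', 'no'] (min_width=20, slack=0)
Line 2: ['slow', 'program', 'hard'] (min_width=17, slack=3)
Line 3: ['dust', 'golden'] (min_width=11, slack=9)
Line 4: ['refreshing', 'machine'] (min_width=18, slack=2)
Line 5: ['moon', 'rain', 'electric'] (min_width=18, slack=2)
Line 6: ['festival', 'corn'] (min_width=13, slack=7)
Line 7: ['morning', 'fire'] (min_width=12, slack=8)

Answer: |I gentle triangle no|
|   slow program hard|
|         dust golden|
|  refreshing machine|
|  moon rain electric|
|       festival corn|
|        morning fire|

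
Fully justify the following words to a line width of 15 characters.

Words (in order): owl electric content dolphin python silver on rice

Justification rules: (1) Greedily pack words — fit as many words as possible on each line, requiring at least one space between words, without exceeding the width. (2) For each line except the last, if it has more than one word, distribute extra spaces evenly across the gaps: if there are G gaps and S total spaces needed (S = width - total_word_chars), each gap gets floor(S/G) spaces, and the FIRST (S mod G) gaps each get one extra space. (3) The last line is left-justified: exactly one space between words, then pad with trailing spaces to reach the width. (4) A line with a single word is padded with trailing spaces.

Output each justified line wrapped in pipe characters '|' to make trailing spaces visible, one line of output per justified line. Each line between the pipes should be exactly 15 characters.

Line 1: ['owl', 'electric'] (min_width=12, slack=3)
Line 2: ['content', 'dolphin'] (min_width=15, slack=0)
Line 3: ['python', 'silver'] (min_width=13, slack=2)
Line 4: ['on', 'rice'] (min_width=7, slack=8)

Answer: |owl    electric|
|content dolphin|
|python   silver|
|on rice        |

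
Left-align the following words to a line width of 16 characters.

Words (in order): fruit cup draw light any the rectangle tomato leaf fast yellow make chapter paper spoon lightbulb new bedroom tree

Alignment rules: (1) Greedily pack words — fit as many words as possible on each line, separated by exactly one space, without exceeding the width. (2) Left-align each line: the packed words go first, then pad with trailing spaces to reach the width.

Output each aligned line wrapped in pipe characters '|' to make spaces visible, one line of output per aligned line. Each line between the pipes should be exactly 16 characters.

Answer: |fruit cup draw  |
|light any the   |
|rectangle tomato|
|leaf fast yellow|
|make chapter    |
|paper spoon     |
|lightbulb new   |
|bedroom tree    |

Derivation:
Line 1: ['fruit', 'cup', 'draw'] (min_width=14, slack=2)
Line 2: ['light', 'any', 'the'] (min_width=13, slack=3)
Line 3: ['rectangle', 'tomato'] (min_width=16, slack=0)
Line 4: ['leaf', 'fast', 'yellow'] (min_width=16, slack=0)
Line 5: ['make', 'chapter'] (min_width=12, slack=4)
Line 6: ['paper', 'spoon'] (min_width=11, slack=5)
Line 7: ['lightbulb', 'new'] (min_width=13, slack=3)
Line 8: ['bedroom', 'tree'] (min_width=12, slack=4)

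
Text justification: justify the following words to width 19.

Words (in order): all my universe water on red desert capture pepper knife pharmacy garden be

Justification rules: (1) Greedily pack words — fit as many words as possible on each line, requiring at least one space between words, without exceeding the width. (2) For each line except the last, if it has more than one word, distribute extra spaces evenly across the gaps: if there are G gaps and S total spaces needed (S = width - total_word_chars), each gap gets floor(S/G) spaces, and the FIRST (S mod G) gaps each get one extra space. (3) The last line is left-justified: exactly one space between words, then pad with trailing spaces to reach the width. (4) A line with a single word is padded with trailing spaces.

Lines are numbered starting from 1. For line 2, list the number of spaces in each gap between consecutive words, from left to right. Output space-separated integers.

Line 1: ['all', 'my', 'universe'] (min_width=15, slack=4)
Line 2: ['water', 'on', 'red', 'desert'] (min_width=19, slack=0)
Line 3: ['capture', 'pepper'] (min_width=14, slack=5)
Line 4: ['knife', 'pharmacy'] (min_width=14, slack=5)
Line 5: ['garden', 'be'] (min_width=9, slack=10)

Answer: 1 1 1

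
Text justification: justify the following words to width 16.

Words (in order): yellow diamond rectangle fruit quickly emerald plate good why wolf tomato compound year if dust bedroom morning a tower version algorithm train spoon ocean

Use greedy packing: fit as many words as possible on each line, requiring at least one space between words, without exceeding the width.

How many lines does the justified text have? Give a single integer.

Answer: 11

Derivation:
Line 1: ['yellow', 'diamond'] (min_width=14, slack=2)
Line 2: ['rectangle', 'fruit'] (min_width=15, slack=1)
Line 3: ['quickly', 'emerald'] (min_width=15, slack=1)
Line 4: ['plate', 'good', 'why'] (min_width=14, slack=2)
Line 5: ['wolf', 'tomato'] (min_width=11, slack=5)
Line 6: ['compound', 'year', 'if'] (min_width=16, slack=0)
Line 7: ['dust', 'bedroom'] (min_width=12, slack=4)
Line 8: ['morning', 'a', 'tower'] (min_width=15, slack=1)
Line 9: ['version'] (min_width=7, slack=9)
Line 10: ['algorithm', 'train'] (min_width=15, slack=1)
Line 11: ['spoon', 'ocean'] (min_width=11, slack=5)
Total lines: 11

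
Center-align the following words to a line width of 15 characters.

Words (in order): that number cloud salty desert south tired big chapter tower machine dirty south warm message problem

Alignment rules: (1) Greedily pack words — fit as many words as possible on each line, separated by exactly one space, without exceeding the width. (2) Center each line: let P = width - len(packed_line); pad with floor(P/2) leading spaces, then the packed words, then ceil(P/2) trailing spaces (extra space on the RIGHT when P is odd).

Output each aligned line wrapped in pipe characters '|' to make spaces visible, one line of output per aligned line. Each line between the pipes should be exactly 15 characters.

Answer: |  that number  |
|  cloud salty  |
| desert south  |
|   tired big   |
| chapter tower |
| machine dirty |
|  south warm   |
|message problem|

Derivation:
Line 1: ['that', 'number'] (min_width=11, slack=4)
Line 2: ['cloud', 'salty'] (min_width=11, slack=4)
Line 3: ['desert', 'south'] (min_width=12, slack=3)
Line 4: ['tired', 'big'] (min_width=9, slack=6)
Line 5: ['chapter', 'tower'] (min_width=13, slack=2)
Line 6: ['machine', 'dirty'] (min_width=13, slack=2)
Line 7: ['south', 'warm'] (min_width=10, slack=5)
Line 8: ['message', 'problem'] (min_width=15, slack=0)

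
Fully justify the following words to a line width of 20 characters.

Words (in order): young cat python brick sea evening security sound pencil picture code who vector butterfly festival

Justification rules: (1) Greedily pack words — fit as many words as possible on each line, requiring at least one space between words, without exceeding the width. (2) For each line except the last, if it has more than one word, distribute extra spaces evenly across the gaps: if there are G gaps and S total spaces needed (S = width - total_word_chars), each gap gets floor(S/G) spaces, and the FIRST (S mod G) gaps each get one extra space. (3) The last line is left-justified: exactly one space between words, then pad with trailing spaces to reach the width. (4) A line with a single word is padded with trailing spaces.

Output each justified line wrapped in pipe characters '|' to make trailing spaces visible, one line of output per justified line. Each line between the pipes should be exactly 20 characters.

Line 1: ['young', 'cat', 'python'] (min_width=16, slack=4)
Line 2: ['brick', 'sea', 'evening'] (min_width=17, slack=3)
Line 3: ['security', 'sound'] (min_width=14, slack=6)
Line 4: ['pencil', 'picture', 'code'] (min_width=19, slack=1)
Line 5: ['who', 'vector', 'butterfly'] (min_width=20, slack=0)
Line 6: ['festival'] (min_width=8, slack=12)

Answer: |young   cat   python|
|brick   sea  evening|
|security       sound|
|pencil  picture code|
|who vector butterfly|
|festival            |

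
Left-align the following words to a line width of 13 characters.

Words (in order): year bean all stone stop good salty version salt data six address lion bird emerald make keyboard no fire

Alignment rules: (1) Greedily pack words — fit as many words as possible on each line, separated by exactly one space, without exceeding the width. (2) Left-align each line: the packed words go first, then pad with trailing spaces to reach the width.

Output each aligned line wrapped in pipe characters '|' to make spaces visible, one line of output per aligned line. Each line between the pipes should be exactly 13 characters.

Answer: |year bean all|
|stone stop   |
|good salty   |
|version salt |
|data six     |
|address lion |
|bird emerald |
|make keyboard|
|no fire      |

Derivation:
Line 1: ['year', 'bean', 'all'] (min_width=13, slack=0)
Line 2: ['stone', 'stop'] (min_width=10, slack=3)
Line 3: ['good', 'salty'] (min_width=10, slack=3)
Line 4: ['version', 'salt'] (min_width=12, slack=1)
Line 5: ['data', 'six'] (min_width=8, slack=5)
Line 6: ['address', 'lion'] (min_width=12, slack=1)
Line 7: ['bird', 'emerald'] (min_width=12, slack=1)
Line 8: ['make', 'keyboard'] (min_width=13, slack=0)
Line 9: ['no', 'fire'] (min_width=7, slack=6)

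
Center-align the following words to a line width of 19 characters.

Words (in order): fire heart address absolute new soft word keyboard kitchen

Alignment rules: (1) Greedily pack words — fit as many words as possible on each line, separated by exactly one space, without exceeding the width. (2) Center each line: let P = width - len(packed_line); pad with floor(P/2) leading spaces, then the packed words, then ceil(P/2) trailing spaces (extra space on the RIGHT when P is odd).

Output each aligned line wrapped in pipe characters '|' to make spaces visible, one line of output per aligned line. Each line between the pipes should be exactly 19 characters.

Line 1: ['fire', 'heart', 'address'] (min_width=18, slack=1)
Line 2: ['absolute', 'new', 'soft'] (min_width=17, slack=2)
Line 3: ['word', 'keyboard'] (min_width=13, slack=6)
Line 4: ['kitchen'] (min_width=7, slack=12)

Answer: |fire heart address |
| absolute new soft |
|   word keyboard   |
|      kitchen      |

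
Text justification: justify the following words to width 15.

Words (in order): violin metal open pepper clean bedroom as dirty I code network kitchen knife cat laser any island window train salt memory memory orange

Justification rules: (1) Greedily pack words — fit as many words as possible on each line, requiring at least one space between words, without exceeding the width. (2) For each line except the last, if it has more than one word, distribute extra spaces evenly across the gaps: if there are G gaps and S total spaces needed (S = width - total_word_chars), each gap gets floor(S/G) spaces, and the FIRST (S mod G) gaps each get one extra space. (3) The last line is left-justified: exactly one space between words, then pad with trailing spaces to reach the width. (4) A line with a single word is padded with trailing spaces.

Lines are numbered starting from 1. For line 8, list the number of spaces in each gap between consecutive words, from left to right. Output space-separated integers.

Line 1: ['violin', 'metal'] (min_width=12, slack=3)
Line 2: ['open', 'pepper'] (min_width=11, slack=4)
Line 3: ['clean', 'bedroom'] (min_width=13, slack=2)
Line 4: ['as', 'dirty', 'I', 'code'] (min_width=15, slack=0)
Line 5: ['network', 'kitchen'] (min_width=15, slack=0)
Line 6: ['knife', 'cat', 'laser'] (min_width=15, slack=0)
Line 7: ['any', 'island'] (min_width=10, slack=5)
Line 8: ['window', 'train'] (min_width=12, slack=3)
Line 9: ['salt', 'memory'] (min_width=11, slack=4)
Line 10: ['memory', 'orange'] (min_width=13, slack=2)

Answer: 4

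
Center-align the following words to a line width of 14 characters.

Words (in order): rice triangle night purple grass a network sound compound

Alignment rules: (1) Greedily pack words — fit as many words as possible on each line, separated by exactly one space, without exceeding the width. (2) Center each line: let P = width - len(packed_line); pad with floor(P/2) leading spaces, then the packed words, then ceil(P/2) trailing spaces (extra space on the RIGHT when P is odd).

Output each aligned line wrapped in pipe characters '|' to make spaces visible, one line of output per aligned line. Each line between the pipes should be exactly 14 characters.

Answer: |rice triangle |
| night purple |
|   grass a    |
|network sound |
|   compound   |

Derivation:
Line 1: ['rice', 'triangle'] (min_width=13, slack=1)
Line 2: ['night', 'purple'] (min_width=12, slack=2)
Line 3: ['grass', 'a'] (min_width=7, slack=7)
Line 4: ['network', 'sound'] (min_width=13, slack=1)
Line 5: ['compound'] (min_width=8, slack=6)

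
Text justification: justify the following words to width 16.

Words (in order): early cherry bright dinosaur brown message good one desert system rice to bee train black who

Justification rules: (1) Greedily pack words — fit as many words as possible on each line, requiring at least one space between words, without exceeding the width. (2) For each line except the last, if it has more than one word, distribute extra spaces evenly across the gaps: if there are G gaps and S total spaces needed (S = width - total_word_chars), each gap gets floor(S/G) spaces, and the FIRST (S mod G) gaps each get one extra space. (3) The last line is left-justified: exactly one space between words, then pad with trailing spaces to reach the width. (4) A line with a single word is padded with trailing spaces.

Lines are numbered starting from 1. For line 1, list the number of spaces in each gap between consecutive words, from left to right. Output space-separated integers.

Line 1: ['early', 'cherry'] (min_width=12, slack=4)
Line 2: ['bright', 'dinosaur'] (min_width=15, slack=1)
Line 3: ['brown', 'message'] (min_width=13, slack=3)
Line 4: ['good', 'one', 'desert'] (min_width=15, slack=1)
Line 5: ['system', 'rice', 'to'] (min_width=14, slack=2)
Line 6: ['bee', 'train', 'black'] (min_width=15, slack=1)
Line 7: ['who'] (min_width=3, slack=13)

Answer: 5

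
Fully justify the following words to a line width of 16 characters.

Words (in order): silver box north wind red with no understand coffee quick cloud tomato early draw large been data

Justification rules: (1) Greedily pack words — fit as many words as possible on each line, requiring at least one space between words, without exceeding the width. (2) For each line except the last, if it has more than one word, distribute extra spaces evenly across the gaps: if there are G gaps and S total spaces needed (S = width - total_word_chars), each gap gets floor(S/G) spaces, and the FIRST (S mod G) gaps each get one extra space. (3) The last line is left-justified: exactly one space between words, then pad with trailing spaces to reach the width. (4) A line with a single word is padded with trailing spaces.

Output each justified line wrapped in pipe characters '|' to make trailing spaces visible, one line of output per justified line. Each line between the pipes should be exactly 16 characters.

Line 1: ['silver', 'box', 'north'] (min_width=16, slack=0)
Line 2: ['wind', 'red', 'with', 'no'] (min_width=16, slack=0)
Line 3: ['understand'] (min_width=10, slack=6)
Line 4: ['coffee', 'quick'] (min_width=12, slack=4)
Line 5: ['cloud', 'tomato'] (min_width=12, slack=4)
Line 6: ['early', 'draw', 'large'] (min_width=16, slack=0)
Line 7: ['been', 'data'] (min_width=9, slack=7)

Answer: |silver box north|
|wind red with no|
|understand      |
|coffee     quick|
|cloud     tomato|
|early draw large|
|been data       |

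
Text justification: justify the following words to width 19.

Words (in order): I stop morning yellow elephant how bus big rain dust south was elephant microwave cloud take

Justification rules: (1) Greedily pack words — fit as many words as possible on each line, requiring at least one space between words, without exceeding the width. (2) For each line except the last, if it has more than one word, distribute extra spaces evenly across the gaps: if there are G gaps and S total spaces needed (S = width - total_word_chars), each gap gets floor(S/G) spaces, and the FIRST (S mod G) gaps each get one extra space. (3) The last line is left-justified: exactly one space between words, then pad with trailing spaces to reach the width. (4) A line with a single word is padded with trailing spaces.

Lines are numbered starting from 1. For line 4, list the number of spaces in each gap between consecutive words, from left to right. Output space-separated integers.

Answer: 2 1

Derivation:
Line 1: ['I', 'stop', 'morning'] (min_width=14, slack=5)
Line 2: ['yellow', 'elephant', 'how'] (min_width=19, slack=0)
Line 3: ['bus', 'big', 'rain', 'dust'] (min_width=17, slack=2)
Line 4: ['south', 'was', 'elephant'] (min_width=18, slack=1)
Line 5: ['microwave', 'cloud'] (min_width=15, slack=4)
Line 6: ['take'] (min_width=4, slack=15)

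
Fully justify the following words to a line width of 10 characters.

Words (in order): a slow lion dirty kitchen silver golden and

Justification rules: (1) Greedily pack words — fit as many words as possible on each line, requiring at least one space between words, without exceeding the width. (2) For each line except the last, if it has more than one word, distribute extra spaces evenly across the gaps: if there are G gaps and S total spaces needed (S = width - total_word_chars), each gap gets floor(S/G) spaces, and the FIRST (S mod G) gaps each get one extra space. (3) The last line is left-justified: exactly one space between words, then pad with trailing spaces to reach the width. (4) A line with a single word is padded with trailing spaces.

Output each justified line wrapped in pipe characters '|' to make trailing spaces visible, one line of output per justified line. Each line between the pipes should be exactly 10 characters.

Answer: |a     slow|
|lion dirty|
|kitchen   |
|silver    |
|golden and|

Derivation:
Line 1: ['a', 'slow'] (min_width=6, slack=4)
Line 2: ['lion', 'dirty'] (min_width=10, slack=0)
Line 3: ['kitchen'] (min_width=7, slack=3)
Line 4: ['silver'] (min_width=6, slack=4)
Line 5: ['golden', 'and'] (min_width=10, slack=0)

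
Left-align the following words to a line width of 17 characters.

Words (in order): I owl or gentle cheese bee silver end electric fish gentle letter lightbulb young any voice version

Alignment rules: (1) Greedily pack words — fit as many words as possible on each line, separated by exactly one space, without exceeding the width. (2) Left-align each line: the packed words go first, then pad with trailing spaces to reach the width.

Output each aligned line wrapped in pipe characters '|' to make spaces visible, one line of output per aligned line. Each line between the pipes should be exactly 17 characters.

Answer: |I owl or gentle  |
|cheese bee silver|
|end electric fish|
|gentle letter    |
|lightbulb young  |
|any voice version|

Derivation:
Line 1: ['I', 'owl', 'or', 'gentle'] (min_width=15, slack=2)
Line 2: ['cheese', 'bee', 'silver'] (min_width=17, slack=0)
Line 3: ['end', 'electric', 'fish'] (min_width=17, slack=0)
Line 4: ['gentle', 'letter'] (min_width=13, slack=4)
Line 5: ['lightbulb', 'young'] (min_width=15, slack=2)
Line 6: ['any', 'voice', 'version'] (min_width=17, slack=0)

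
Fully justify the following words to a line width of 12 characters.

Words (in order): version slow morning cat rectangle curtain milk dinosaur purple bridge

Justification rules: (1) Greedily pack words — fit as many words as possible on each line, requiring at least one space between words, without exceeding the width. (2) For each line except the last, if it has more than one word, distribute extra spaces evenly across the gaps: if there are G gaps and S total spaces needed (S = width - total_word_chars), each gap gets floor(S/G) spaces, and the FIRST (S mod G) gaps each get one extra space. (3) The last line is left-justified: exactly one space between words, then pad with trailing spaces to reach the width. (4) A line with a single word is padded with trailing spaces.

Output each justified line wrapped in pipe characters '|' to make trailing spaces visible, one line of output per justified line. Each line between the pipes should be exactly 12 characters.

Answer: |version slow|
|morning  cat|
|rectangle   |
|curtain milk|
|dinosaur    |
|purple      |
|bridge      |

Derivation:
Line 1: ['version', 'slow'] (min_width=12, slack=0)
Line 2: ['morning', 'cat'] (min_width=11, slack=1)
Line 3: ['rectangle'] (min_width=9, slack=3)
Line 4: ['curtain', 'milk'] (min_width=12, slack=0)
Line 5: ['dinosaur'] (min_width=8, slack=4)
Line 6: ['purple'] (min_width=6, slack=6)
Line 7: ['bridge'] (min_width=6, slack=6)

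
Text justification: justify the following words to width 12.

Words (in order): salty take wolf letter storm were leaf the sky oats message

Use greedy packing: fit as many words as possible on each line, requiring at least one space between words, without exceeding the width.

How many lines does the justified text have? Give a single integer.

Line 1: ['salty', 'take'] (min_width=10, slack=2)
Line 2: ['wolf', 'letter'] (min_width=11, slack=1)
Line 3: ['storm', 'were'] (min_width=10, slack=2)
Line 4: ['leaf', 'the', 'sky'] (min_width=12, slack=0)
Line 5: ['oats', 'message'] (min_width=12, slack=0)
Total lines: 5

Answer: 5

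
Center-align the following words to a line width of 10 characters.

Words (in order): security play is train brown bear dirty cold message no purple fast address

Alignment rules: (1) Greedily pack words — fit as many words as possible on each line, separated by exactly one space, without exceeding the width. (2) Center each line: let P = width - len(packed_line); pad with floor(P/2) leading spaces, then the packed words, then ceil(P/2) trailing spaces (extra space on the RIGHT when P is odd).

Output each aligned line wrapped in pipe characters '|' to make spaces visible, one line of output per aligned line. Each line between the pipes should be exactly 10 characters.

Line 1: ['security'] (min_width=8, slack=2)
Line 2: ['play', 'is'] (min_width=7, slack=3)
Line 3: ['train'] (min_width=5, slack=5)
Line 4: ['brown', 'bear'] (min_width=10, slack=0)
Line 5: ['dirty', 'cold'] (min_width=10, slack=0)
Line 6: ['message', 'no'] (min_width=10, slack=0)
Line 7: ['purple'] (min_width=6, slack=4)
Line 8: ['fast'] (min_width=4, slack=6)
Line 9: ['address'] (min_width=7, slack=3)

Answer: | security |
| play is  |
|  train   |
|brown bear|
|dirty cold|
|message no|
|  purple  |
|   fast   |
| address  |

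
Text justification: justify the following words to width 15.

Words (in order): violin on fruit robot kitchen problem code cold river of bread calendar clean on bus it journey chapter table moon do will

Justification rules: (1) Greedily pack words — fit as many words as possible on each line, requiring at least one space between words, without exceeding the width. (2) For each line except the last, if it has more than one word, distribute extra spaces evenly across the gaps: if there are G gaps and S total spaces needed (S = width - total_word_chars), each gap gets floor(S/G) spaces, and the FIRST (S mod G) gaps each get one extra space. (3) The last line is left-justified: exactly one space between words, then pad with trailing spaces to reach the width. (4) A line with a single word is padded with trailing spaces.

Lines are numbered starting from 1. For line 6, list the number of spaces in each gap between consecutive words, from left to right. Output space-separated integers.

Answer: 1 1 1

Derivation:
Line 1: ['violin', 'on', 'fruit'] (min_width=15, slack=0)
Line 2: ['robot', 'kitchen'] (min_width=13, slack=2)
Line 3: ['problem', 'code'] (min_width=12, slack=3)
Line 4: ['cold', 'river', 'of'] (min_width=13, slack=2)
Line 5: ['bread', 'calendar'] (min_width=14, slack=1)
Line 6: ['clean', 'on', 'bus', 'it'] (min_width=15, slack=0)
Line 7: ['journey', 'chapter'] (min_width=15, slack=0)
Line 8: ['table', 'moon', 'do'] (min_width=13, slack=2)
Line 9: ['will'] (min_width=4, slack=11)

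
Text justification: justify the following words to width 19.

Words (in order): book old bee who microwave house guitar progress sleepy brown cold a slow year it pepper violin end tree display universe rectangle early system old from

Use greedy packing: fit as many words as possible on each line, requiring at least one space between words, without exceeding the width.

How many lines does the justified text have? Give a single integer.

Line 1: ['book', 'old', 'bee', 'who'] (min_width=16, slack=3)
Line 2: ['microwave', 'house'] (min_width=15, slack=4)
Line 3: ['guitar', 'progress'] (min_width=15, slack=4)
Line 4: ['sleepy', 'brown', 'cold', 'a'] (min_width=19, slack=0)
Line 5: ['slow', 'year', 'it', 'pepper'] (min_width=19, slack=0)
Line 6: ['violin', 'end', 'tree'] (min_width=15, slack=4)
Line 7: ['display', 'universe'] (min_width=16, slack=3)
Line 8: ['rectangle', 'early'] (min_width=15, slack=4)
Line 9: ['system', 'old', 'from'] (min_width=15, slack=4)
Total lines: 9

Answer: 9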